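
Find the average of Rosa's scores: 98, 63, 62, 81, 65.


Add the scores:
98 + 63 + 62 + 81 + 65 = 369
Divide by the number of tests:
369 / 5 = 73.8

73.8


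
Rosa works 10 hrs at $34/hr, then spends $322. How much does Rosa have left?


Calculate earnings:
10 x $34 = $340
Subtract spending:
$340 - $322 = $18

$18


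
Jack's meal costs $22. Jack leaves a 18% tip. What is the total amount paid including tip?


Calculate the tip:
18% of $22 = $3.96
Add tip to meal cost:
$22 + $3.96 = $25.96

$25.96


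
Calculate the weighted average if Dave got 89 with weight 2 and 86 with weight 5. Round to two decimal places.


Weighted sum:
2 x 89 + 5 x 86 = 608
Total weight:
2 + 5 = 7
Weighted average:
608 / 7 = 86.8571... ≈ 86.86

86.86


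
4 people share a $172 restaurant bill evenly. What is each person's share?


Total bill: $172
Number of people: 4
Each pays: $172 / 4 = $43

$43


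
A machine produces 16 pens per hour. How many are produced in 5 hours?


Production rate: 16 pens per hour
Time: 5 hours
Total: 16 x 5 = 80 pens

80 pens


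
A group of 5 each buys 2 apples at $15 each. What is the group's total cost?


Cost per person:
2 x $15 = $30
Group total:
5 x $30 = $150

$150


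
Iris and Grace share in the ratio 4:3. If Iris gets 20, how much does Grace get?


Find the multiplier:
20 / 4 = 5
Apply to Grace's share:
3 x 5 = 15

15


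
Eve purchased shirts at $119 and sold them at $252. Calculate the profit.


Selling price = $252
Cost price = $119
Profit = selling price - cost price:
Profit = $252 - $119 = $133

$133


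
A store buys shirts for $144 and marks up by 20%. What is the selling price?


Calculate the markup amount:
20% of $144 = $28.80
Add to cost:
$144 + $28.80 = $172.80

$172.80


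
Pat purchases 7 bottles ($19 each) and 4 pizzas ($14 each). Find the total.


Cost of bottles:
7 x $19 = $133
Cost of pizzas:
4 x $14 = $56
Add both:
$133 + $56 = $189

$189


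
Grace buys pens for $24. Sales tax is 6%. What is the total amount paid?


Calculate the tax:
6% of $24 = $1.44
Add tax to price:
$24 + $1.44 = $25.44

$25.44


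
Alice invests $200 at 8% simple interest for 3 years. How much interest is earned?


Use the formula I = P x R x T / 100
P x R x T = 200 x 8 x 3 = 4800
I = 4800 / 100 = $48

$48


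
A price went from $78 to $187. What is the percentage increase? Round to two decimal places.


Find the absolute change:
|187 - 78| = 109
Divide by original and multiply by 100:
109 / 78 x 100 = 139.7435...% ≈ 139.74%

139.74%


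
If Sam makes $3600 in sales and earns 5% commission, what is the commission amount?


Convert rate to decimal:
5% = 0.05
Multiply by sales:
$3600 x 0.05 = $180

$180


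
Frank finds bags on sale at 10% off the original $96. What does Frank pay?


Calculate the discount amount:
10% of $96 = $9.60
Subtract from original:
$96 - $9.60 = $86.40

$86.40


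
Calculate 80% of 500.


Convert percentage to decimal:
80% = 0.8
Multiply:
500 x 0.8 = 400

400


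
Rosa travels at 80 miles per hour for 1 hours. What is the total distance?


Use the formula: distance = speed x time
Speed = 80 mph, Time = 1 hours
80 x 1 = 80 miles

80 miles


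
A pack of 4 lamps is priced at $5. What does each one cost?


Total cost: $5
Number of items: 4
Unit price: $5 / 4 = $1.25

$1.25


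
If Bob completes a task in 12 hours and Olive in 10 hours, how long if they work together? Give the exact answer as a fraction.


Bob's rate: 1/12 of the job per hour
Olive's rate: 1/10 of the job per hour
Combined rate: 1/12 + 1/10 = 11/60 per hour
Time = 1 / (11/60) = 60/11 hours (≈ 5.45 hours)

60/11 hours


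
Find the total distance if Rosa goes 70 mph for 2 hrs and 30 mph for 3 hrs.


Leg 1 distance:
70 x 2 = 140 miles
Leg 2 distance:
30 x 3 = 90 miles
Total distance:
140 + 90 = 230 miles

230 miles


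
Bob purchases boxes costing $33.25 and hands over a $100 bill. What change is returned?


Start with the amount paid:
$100
Subtract the price:
$100 - $33.25 = $66.75

$66.75


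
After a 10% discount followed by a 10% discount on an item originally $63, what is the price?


First discount:
10% of $63 = $6.30
Price after first discount:
$63 - $6.30 = $56.70
Second discount:
10% of $56.70 = $5.67
Final price:
$56.70 - $5.67 = $51.03

$51.03


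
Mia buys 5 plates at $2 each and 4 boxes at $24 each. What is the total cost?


Cost of plates:
5 x $2 = $10
Cost of boxes:
4 x $24 = $96
Add both:
$10 + $96 = $106

$106


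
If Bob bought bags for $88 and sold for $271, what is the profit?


Selling price = $271
Cost price = $88
Profit = selling price - cost price:
Profit = $271 - $88 = $183

$183


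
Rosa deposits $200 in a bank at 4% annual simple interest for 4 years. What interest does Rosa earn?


Use the formula I = P x R x T / 100
P x R x T = 200 x 4 x 4 = 3200
I = 3200 / 100 = $32

$32


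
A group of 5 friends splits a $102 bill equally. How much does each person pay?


Total bill: $102
Number of people: 5
Each pays: $102 / 5 = $20.40

$20.40


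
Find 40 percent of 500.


Convert percentage to decimal:
40% = 0.4
Multiply:
500 x 0.4 = 200

200


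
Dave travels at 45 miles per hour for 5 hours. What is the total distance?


Use the formula: distance = speed x time
Speed = 45 mph, Time = 5 hours
45 x 5 = 225 miles

225 miles


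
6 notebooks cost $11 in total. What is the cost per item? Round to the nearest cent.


Total cost: $11
Number of items: 6
Unit price: $11 / 6 = $1.8333... ≈ $1.83

$1.83


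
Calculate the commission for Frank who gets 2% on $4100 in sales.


Convert rate to decimal:
2% = 0.02
Multiply by sales:
$4100 x 0.02 = $82

$82


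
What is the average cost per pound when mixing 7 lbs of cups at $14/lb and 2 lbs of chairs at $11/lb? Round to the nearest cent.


Cost of cups:
7 x $14 = $98
Cost of chairs:
2 x $11 = $22
Total cost: $98 + $22 = $120
Total weight: 9 lbs
Average: $120 / 9 = $13.3333... ≈ $13.33/lb

$13.33/lb


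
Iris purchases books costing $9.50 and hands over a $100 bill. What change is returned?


Start with the amount paid:
$100
Subtract the price:
$100 - $9.50 = $90.50

$90.50


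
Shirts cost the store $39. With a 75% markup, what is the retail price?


Calculate the markup amount:
75% of $39 = $29.25
Add to cost:
$39 + $29.25 = $68.25

$68.25


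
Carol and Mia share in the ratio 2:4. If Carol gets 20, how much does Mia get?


Find the multiplier:
20 / 2 = 10
Apply to Mia's share:
4 x 10 = 40

40


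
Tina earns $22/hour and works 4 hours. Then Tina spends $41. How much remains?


Calculate earnings:
4 x $22 = $88
Subtract spending:
$88 - $41 = $47

$47


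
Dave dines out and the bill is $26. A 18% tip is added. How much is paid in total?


Calculate the tip:
18% of $26 = $4.68
Add tip to meal cost:
$26 + $4.68 = $30.68

$30.68


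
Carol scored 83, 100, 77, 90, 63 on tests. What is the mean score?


Add the scores:
83 + 100 + 77 + 90 + 63 = 413
Divide by the number of tests:
413 / 5 = 82.6

82.6


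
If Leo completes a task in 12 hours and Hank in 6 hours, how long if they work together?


Leo's rate: 1/12 of the job per hour
Hank's rate: 1/6 of the job per hour
Combined rate: 1/12 + 1/6 = 1/4 per hour
Time = 1 / (1/4) = 4 hours

4 hours


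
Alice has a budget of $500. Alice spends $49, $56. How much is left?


Add up expenses:
$49 + $56 = $105
Subtract from budget:
$500 - $105 = $395

$395


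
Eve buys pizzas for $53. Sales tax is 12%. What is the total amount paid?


Calculate the tax:
12% of $53 = $6.36
Add tax to price:
$53 + $6.36 = $59.36

$59.36


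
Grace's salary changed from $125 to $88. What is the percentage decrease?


Find the absolute change:
|88 - 125| = 37
Divide by original and multiply by 100:
37 / 125 x 100 = 29.6%

29.6%


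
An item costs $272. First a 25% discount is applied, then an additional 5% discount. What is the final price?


First discount:
25% of $272 = $68
Price after first discount:
$272 - $68 = $204
Second discount:
5% of $204 = $10.20
Final price:
$204 - $10.20 = $193.80

$193.80


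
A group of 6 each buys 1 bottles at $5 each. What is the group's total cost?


Cost per person:
1 x $5 = $5
Group total:
6 x $5 = $30

$30


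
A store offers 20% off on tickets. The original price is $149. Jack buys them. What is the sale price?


Calculate the discount amount:
20% of $149 = $29.80
Subtract from original:
$149 - $29.80 = $119.20

$119.20


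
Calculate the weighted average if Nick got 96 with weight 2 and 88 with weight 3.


Weighted sum:
2 x 96 + 3 x 88 = 456
Total weight:
2 + 3 = 5
Weighted average:
456 / 5 = 91.2

91.2


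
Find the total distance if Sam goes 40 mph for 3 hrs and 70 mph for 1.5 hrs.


Leg 1 distance:
40 x 3 = 120 miles
Leg 2 distance:
70 x 1.5 = 105 miles
Total distance:
120 + 105 = 225 miles

225 miles


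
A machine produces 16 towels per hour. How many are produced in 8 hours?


Production rate: 16 towels per hour
Time: 8 hours
Total: 16 x 8 = 128 towels

128 towels


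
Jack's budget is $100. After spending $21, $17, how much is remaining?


Add up expenses:
$21 + $17 = $38
Subtract from budget:
$100 - $38 = $62

$62


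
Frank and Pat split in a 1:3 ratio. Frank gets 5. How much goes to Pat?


Find the multiplier:
5 / 1 = 5
Apply to Pat's share:
3 x 5 = 15

15


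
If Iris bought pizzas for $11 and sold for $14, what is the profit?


Selling price = $14
Cost price = $11
Profit = selling price - cost price:
Profit = $14 - $11 = $3

$3


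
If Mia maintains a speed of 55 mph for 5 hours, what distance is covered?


Use the formula: distance = speed x time
Speed = 55 mph, Time = 5 hours
55 x 5 = 275 miles

275 miles


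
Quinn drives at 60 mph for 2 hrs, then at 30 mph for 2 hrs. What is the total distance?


Leg 1 distance:
60 x 2 = 120 miles
Leg 2 distance:
30 x 2 = 60 miles
Total distance:
120 + 60 = 180 miles

180 miles


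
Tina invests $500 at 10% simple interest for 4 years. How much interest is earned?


Use the formula I = P x R x T / 100
P x R x T = 500 x 10 x 4 = 20000
I = 20000 / 100 = $200

$200


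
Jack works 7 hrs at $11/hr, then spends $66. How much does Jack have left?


Calculate earnings:
7 x $11 = $77
Subtract spending:
$77 - $66 = $11

$11


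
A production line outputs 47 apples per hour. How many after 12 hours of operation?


Production rate: 47 apples per hour
Time: 12 hours
Total: 47 x 12 = 564 apples

564 apples


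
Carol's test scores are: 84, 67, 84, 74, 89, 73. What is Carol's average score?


Add the scores:
84 + 67 + 84 + 74 + 89 + 73 = 471
Divide by the number of tests:
471 / 6 = 78.5

78.5


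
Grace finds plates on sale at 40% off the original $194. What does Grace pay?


Calculate the discount amount:
40% of $194 = $77.60
Subtract from original:
$194 - $77.60 = $116.40

$116.40


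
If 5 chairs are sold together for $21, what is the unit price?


Total cost: $21
Number of items: 5
Unit price: $21 / 5 = $4.20

$4.20


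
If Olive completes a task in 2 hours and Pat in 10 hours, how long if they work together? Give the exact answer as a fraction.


Olive's rate: 1/2 of the job per hour
Pat's rate: 1/10 of the job per hour
Combined rate: 1/2 + 1/10 = 3/5 per hour
Time = 1 / (3/5) = 5/3 hours (≈ 1.67 hours)

5/3 hours


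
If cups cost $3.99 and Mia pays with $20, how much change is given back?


Start with the amount paid:
$20
Subtract the price:
$20 - $3.99 = $16.01

$16.01


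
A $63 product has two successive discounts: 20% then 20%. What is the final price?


First discount:
20% of $63 = $12.60
Price after first discount:
$63 - $12.60 = $50.40
Second discount:
20% of $50.40 = $10.08
Final price:
$50.40 - $10.08 = $40.32

$40.32


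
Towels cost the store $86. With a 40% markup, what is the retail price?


Calculate the markup amount:
40% of $86 = $34.40
Add to cost:
$86 + $34.40 = $120.40

$120.40


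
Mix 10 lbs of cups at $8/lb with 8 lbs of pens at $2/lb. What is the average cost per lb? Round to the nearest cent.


Cost of cups:
10 x $8 = $80
Cost of pens:
8 x $2 = $16
Total cost: $80 + $16 = $96
Total weight: 18 lbs
Average: $96 / 18 = $5.3333... ≈ $5.33/lb

$5.33/lb


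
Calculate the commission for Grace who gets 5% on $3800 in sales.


Convert rate to decimal:
5% = 0.05
Multiply by sales:
$3800 x 0.05 = $190

$190


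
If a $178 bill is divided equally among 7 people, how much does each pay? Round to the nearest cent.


Total bill: $178
Number of people: 7
Each pays: $178 / 7 = $25.4285... ≈ $25.43

$25.43


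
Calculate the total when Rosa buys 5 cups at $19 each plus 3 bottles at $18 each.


Cost of cups:
5 x $19 = $95
Cost of bottles:
3 x $18 = $54
Add both:
$95 + $54 = $149

$149


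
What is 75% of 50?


Convert percentage to decimal:
75% = 0.75
Multiply:
50 x 0.75 = 37.5

37.5


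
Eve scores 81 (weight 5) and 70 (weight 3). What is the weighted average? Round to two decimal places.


Weighted sum:
5 x 81 + 3 x 70 = 615
Total weight:
5 + 3 = 8
Weighted average:
615 / 8 = 76.875 ≈ 76.88

76.88


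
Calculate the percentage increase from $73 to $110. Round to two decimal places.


Find the absolute change:
|110 - 73| = 37
Divide by original and multiply by 100:
37 / 73 x 100 = 50.6849...% ≈ 50.68%

50.68%


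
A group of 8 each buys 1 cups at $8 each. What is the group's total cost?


Cost per person:
1 x $8 = $8
Group total:
8 x $8 = $64

$64


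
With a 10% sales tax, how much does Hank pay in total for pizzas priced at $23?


Calculate the tax:
10% of $23 = $2.30
Add tax to price:
$23 + $2.30 = $25.30

$25.30


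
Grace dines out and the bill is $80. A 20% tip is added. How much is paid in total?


Calculate the tip:
20% of $80 = $16
Add tip to meal cost:
$80 + $16 = $96

$96


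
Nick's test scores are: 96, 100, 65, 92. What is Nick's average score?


Add the scores:
96 + 100 + 65 + 92 = 353
Divide by the number of tests:
353 / 4 = 88.25

88.25


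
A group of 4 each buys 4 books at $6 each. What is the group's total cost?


Cost per person:
4 x $6 = $24
Group total:
4 x $24 = $96

$96


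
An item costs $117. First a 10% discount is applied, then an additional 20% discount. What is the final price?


First discount:
10% of $117 = $11.70
Price after first discount:
$117 - $11.70 = $105.30
Second discount:
20% of $105.30 = $21.06
Final price:
$105.30 - $21.06 = $84.24

$84.24


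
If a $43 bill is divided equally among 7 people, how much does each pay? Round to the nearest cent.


Total bill: $43
Number of people: 7
Each pays: $43 / 7 = $6.1428... ≈ $6.14

$6.14


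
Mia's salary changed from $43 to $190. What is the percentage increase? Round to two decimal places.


Find the absolute change:
|190 - 43| = 147
Divide by original and multiply by 100:
147 / 43 x 100 = 341.8604...% ≈ 341.86%

341.86%


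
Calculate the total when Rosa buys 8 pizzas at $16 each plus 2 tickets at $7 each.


Cost of pizzas:
8 x $16 = $128
Cost of tickets:
2 x $7 = $14
Add both:
$128 + $14 = $142

$142


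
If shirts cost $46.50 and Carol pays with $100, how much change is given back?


Start with the amount paid:
$100
Subtract the price:
$100 - $46.50 = $53.50

$53.50


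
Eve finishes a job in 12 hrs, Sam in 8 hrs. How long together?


Eve's rate: 1/12 of the job per hour
Sam's rate: 1/8 of the job per hour
Combined rate: 1/12 + 1/8 = 5/24 per hour
Time = 1 / (5/24) = 24/5 = 4.8 hours

4.8 hours


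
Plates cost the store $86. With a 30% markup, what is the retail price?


Calculate the markup amount:
30% of $86 = $25.80
Add to cost:
$86 + $25.80 = $111.80

$111.80


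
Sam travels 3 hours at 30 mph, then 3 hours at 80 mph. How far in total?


Leg 1 distance:
30 x 3 = 90 miles
Leg 2 distance:
80 x 3 = 240 miles
Total distance:
90 + 240 = 330 miles

330 miles


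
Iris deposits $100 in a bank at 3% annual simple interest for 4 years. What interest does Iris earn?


Use the formula I = P x R x T / 100
P x R x T = 100 x 3 x 4 = 1200
I = 1200 / 100 = $12

$12


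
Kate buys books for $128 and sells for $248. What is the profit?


Selling price = $248
Cost price = $128
Profit = selling price - cost price:
Profit = $248 - $128 = $120

$120


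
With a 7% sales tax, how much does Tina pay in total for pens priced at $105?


Calculate the tax:
7% of $105 = $7.35
Add tax to price:
$105 + $7.35 = $112.35

$112.35


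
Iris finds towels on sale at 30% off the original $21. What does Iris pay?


Calculate the discount amount:
30% of $21 = $6.30
Subtract from original:
$21 - $6.30 = $14.70

$14.70


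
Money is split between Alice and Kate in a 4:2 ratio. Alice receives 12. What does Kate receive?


Find the multiplier:
12 / 4 = 3
Apply to Kate's share:
2 x 3 = 6

6


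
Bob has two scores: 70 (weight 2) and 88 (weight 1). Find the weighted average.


Weighted sum:
2 x 70 + 1 x 88 = 228
Total weight:
2 + 1 = 3
Weighted average:
228 / 3 = 76

76


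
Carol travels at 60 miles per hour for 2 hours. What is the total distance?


Use the formula: distance = speed x time
Speed = 60 mph, Time = 2 hours
60 x 2 = 120 miles

120 miles


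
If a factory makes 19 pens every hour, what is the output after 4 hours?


Production rate: 19 pens per hour
Time: 4 hours
Total: 19 x 4 = 76 pens

76 pens


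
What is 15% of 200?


Convert percentage to decimal:
15% = 0.15
Multiply:
200 x 0.15 = 30

30


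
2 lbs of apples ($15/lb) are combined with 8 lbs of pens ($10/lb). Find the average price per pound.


Cost of apples:
2 x $15 = $30
Cost of pens:
8 x $10 = $80
Total cost: $30 + $80 = $110
Total weight: 10 lbs
Average: $110 / 10 = $11/lb

$11/lb


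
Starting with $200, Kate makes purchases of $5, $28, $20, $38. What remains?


Add up expenses:
$5 + $28 + $20 + $38 = $91
Subtract from budget:
$200 - $91 = $109

$109


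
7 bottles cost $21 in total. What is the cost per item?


Total cost: $21
Number of items: 7
Unit price: $21 / 7 = $3

$3


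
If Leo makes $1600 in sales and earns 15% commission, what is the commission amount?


Convert rate to decimal:
15% = 0.15
Multiply by sales:
$1600 x 0.15 = $240

$240


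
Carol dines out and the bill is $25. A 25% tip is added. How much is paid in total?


Calculate the tip:
25% of $25 = $6.25
Add tip to meal cost:
$25 + $6.25 = $31.25

$31.25


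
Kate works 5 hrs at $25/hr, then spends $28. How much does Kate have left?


Calculate earnings:
5 x $25 = $125
Subtract spending:
$125 - $28 = $97

$97


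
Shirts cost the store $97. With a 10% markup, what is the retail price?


Calculate the markup amount:
10% of $97 = $9.70
Add to cost:
$97 + $9.70 = $106.70

$106.70


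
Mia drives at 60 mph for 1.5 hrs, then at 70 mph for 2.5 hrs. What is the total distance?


Leg 1 distance:
60 x 1.5 = 90 miles
Leg 2 distance:
70 x 2.5 = 175 miles
Total distance:
90 + 175 = 265 miles

265 miles


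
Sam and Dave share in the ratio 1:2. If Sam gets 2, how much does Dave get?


Find the multiplier:
2 / 1 = 2
Apply to Dave's share:
2 x 2 = 4

4


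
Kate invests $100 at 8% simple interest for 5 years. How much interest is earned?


Use the formula I = P x R x T / 100
P x R x T = 100 x 8 x 5 = 4000
I = 4000 / 100 = $40

$40


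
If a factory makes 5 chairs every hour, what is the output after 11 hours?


Production rate: 5 chairs per hour
Time: 11 hours
Total: 5 x 11 = 55 chairs

55 chairs


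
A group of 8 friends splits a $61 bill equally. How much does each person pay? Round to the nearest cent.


Total bill: $61
Number of people: 8
Each pays: $61 / 8 = $7.625 ≈ $7.63

$7.63


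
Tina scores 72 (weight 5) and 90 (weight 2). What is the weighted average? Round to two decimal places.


Weighted sum:
5 x 72 + 2 x 90 = 540
Total weight:
5 + 2 = 7
Weighted average:
540 / 7 = 77.1428... ≈ 77.14

77.14


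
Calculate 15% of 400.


Convert percentage to decimal:
15% = 0.15
Multiply:
400 x 0.15 = 60

60


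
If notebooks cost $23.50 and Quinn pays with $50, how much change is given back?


Start with the amount paid:
$50
Subtract the price:
$50 - $23.50 = $26.50

$26.50


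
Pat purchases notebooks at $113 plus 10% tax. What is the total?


Calculate the tax:
10% of $113 = $11.30
Add tax to price:
$113 + $11.30 = $124.30

$124.30


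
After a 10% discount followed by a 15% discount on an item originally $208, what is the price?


First discount:
10% of $208 = $20.80
Price after first discount:
$208 - $20.80 = $187.20
Second discount:
15% of $187.20 = $28.08
Final price:
$187.20 - $28.08 = $159.12

$159.12


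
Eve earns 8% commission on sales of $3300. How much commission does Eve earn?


Convert rate to decimal:
8% = 0.08
Multiply by sales:
$3300 x 0.08 = $264

$264


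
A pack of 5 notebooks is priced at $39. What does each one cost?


Total cost: $39
Number of items: 5
Unit price: $39 / 5 = $7.80

$7.80


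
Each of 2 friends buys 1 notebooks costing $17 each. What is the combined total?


Cost per person:
1 x $17 = $17
Group total:
2 x $17 = $34

$34


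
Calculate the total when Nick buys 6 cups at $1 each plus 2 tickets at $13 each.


Cost of cups:
6 x $1 = $6
Cost of tickets:
2 x $13 = $26
Add both:
$6 + $26 = $32

$32


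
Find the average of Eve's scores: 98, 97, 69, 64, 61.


Add the scores:
98 + 97 + 69 + 64 + 61 = 389
Divide by the number of tests:
389 / 5 = 77.8

77.8


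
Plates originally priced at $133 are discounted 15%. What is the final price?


Calculate the discount amount:
15% of $133 = $19.95
Subtract from original:
$133 - $19.95 = $113.05

$113.05


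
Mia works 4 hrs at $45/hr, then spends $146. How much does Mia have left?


Calculate earnings:
4 x $45 = $180
Subtract spending:
$180 - $146 = $34

$34


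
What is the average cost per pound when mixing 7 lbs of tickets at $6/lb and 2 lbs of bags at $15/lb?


Cost of tickets:
7 x $6 = $42
Cost of bags:
2 x $15 = $30
Total cost: $42 + $30 = $72
Total weight: 9 lbs
Average: $72 / 9 = $8/lb

$8/lb


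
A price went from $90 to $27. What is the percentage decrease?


Find the absolute change:
|27 - 90| = 63
Divide by original and multiply by 100:
63 / 90 x 100 = 70%

70%


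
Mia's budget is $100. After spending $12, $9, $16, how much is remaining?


Add up expenses:
$12 + $9 + $16 = $37
Subtract from budget:
$100 - $37 = $63

$63


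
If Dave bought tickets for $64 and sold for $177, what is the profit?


Selling price = $177
Cost price = $64
Profit = selling price - cost price:
Profit = $177 - $64 = $113

$113


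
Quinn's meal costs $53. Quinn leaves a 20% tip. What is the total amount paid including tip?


Calculate the tip:
20% of $53 = $10.60
Add tip to meal cost:
$53 + $10.60 = $63.60

$63.60


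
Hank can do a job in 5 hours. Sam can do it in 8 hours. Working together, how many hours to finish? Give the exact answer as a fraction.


Hank's rate: 1/5 of the job per hour
Sam's rate: 1/8 of the job per hour
Combined rate: 1/5 + 1/8 = 13/40 per hour
Time = 1 / (13/40) = 40/13 hours (≈ 3.08 hours)

40/13 hours


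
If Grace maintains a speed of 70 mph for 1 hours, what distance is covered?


Use the formula: distance = speed x time
Speed = 70 mph, Time = 1 hours
70 x 1 = 70 miles

70 miles


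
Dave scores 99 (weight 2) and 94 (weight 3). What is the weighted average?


Weighted sum:
2 x 99 + 3 x 94 = 480
Total weight:
2 + 3 = 5
Weighted average:
480 / 5 = 96

96


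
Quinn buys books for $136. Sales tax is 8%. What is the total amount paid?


Calculate the tax:
8% of $136 = $10.88
Add tax to price:
$136 + $10.88 = $146.88

$146.88


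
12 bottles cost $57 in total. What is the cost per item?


Total cost: $57
Number of items: 12
Unit price: $57 / 12 = $4.75

$4.75


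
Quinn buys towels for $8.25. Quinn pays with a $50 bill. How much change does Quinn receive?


Start with the amount paid:
$50
Subtract the price:
$50 - $8.25 = $41.75

$41.75


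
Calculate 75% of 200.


Convert percentage to decimal:
75% = 0.75
Multiply:
200 x 0.75 = 150

150


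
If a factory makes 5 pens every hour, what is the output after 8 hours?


Production rate: 5 pens per hour
Time: 8 hours
Total: 5 x 8 = 40 pens

40 pens


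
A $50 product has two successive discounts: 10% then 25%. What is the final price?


First discount:
10% of $50 = $5
Price after first discount:
$50 - $5 = $45
Second discount:
25% of $45 = $11.25
Final price:
$45 - $11.25 = $33.75

$33.75


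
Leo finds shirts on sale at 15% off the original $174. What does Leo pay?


Calculate the discount amount:
15% of $174 = $26.10
Subtract from original:
$174 - $26.10 = $147.90

$147.90


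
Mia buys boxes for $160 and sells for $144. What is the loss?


Selling price = $144
Cost price = $160
Loss = cost price - selling price:
Loss = $160 - $144 = $16

$16


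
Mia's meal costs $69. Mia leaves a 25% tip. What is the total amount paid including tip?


Calculate the tip:
25% of $69 = $17.25
Add tip to meal cost:
$69 + $17.25 = $86.25

$86.25


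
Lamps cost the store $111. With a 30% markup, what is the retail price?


Calculate the markup amount:
30% of $111 = $33.30
Add to cost:
$111 + $33.30 = $144.30

$144.30


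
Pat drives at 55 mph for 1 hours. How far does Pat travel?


Use the formula: distance = speed x time
Speed = 55 mph, Time = 1 hours
55 x 1 = 55 miles

55 miles


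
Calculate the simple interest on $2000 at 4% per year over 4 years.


Use the formula I = P x R x T / 100
P x R x T = 2000 x 4 x 4 = 32000
I = 32000 / 100 = $320

$320


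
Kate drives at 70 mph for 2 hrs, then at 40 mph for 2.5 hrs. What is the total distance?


Leg 1 distance:
70 x 2 = 140 miles
Leg 2 distance:
40 x 2.5 = 100 miles
Total distance:
140 + 100 = 240 miles

240 miles


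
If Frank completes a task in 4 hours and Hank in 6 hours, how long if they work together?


Frank's rate: 1/4 of the job per hour
Hank's rate: 1/6 of the job per hour
Combined rate: 1/4 + 1/6 = 5/12 per hour
Time = 1 / (5/12) = 12/5 = 2.4 hours

2.4 hours


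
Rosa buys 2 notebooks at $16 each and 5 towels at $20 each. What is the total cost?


Cost of notebooks:
2 x $16 = $32
Cost of towels:
5 x $20 = $100
Add both:
$32 + $100 = $132

$132


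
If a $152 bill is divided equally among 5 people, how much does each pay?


Total bill: $152
Number of people: 5
Each pays: $152 / 5 = $30.40

$30.40


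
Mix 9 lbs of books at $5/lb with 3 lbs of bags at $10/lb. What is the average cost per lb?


Cost of books:
9 x $5 = $45
Cost of bags:
3 x $10 = $30
Total cost: $45 + $30 = $75
Total weight: 12 lbs
Average: $75 / 12 = $6.25/lb

$6.25/lb


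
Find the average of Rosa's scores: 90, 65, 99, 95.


Add the scores:
90 + 65 + 99 + 95 = 349
Divide by the number of tests:
349 / 4 = 87.25

87.25


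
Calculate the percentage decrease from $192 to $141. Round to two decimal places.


Find the absolute change:
|141 - 192| = 51
Divide by original and multiply by 100:
51 / 192 x 100 = 26.5625% ≈ 26.56%

26.56%


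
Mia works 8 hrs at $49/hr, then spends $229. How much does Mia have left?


Calculate earnings:
8 x $49 = $392
Subtract spending:
$392 - $229 = $163

$163


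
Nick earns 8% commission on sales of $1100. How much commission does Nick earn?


Convert rate to decimal:
8% = 0.08
Multiply by sales:
$1100 x 0.08 = $88

$88


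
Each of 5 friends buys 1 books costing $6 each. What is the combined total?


Cost per person:
1 x $6 = $6
Group total:
5 x $6 = $30

$30


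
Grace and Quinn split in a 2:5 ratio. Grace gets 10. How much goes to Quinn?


Find the multiplier:
10 / 2 = 5
Apply to Quinn's share:
5 x 5 = 25

25


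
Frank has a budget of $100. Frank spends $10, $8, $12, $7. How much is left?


Add up expenses:
$10 + $8 + $12 + $7 = $37
Subtract from budget:
$100 - $37 = $63

$63


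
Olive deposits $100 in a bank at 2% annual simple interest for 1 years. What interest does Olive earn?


Use the formula I = P x R x T / 100
P x R x T = 100 x 2 x 1 = 200
I = 200 / 100 = $2

$2


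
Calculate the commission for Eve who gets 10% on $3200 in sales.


Convert rate to decimal:
10% = 0.1
Multiply by sales:
$3200 x 0.1 = $320

$320


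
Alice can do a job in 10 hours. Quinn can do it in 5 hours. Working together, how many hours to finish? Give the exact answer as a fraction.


Alice's rate: 1/10 of the job per hour
Quinn's rate: 1/5 of the job per hour
Combined rate: 1/10 + 1/5 = 3/10 per hour
Time = 1 / (3/10) = 10/3 hours (≈ 3.33 hours)

10/3 hours


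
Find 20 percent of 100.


Convert percentage to decimal:
20% = 0.2
Multiply:
100 x 0.2 = 20

20


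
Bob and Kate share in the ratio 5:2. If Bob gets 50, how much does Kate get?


Find the multiplier:
50 / 5 = 10
Apply to Kate's share:
2 x 10 = 20

20


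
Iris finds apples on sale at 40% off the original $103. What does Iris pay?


Calculate the discount amount:
40% of $103 = $41.20
Subtract from original:
$103 - $41.20 = $61.80

$61.80


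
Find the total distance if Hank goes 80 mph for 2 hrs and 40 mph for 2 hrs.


Leg 1 distance:
80 x 2 = 160 miles
Leg 2 distance:
40 x 2 = 80 miles
Total distance:
160 + 80 = 240 miles

240 miles


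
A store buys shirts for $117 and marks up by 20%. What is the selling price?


Calculate the markup amount:
20% of $117 = $23.40
Add to cost:
$117 + $23.40 = $140.40

$140.40


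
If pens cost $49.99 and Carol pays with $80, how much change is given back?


Start with the amount paid:
$80
Subtract the price:
$80 - $49.99 = $30.01

$30.01


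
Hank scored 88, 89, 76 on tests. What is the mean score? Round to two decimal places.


Add the scores:
88 + 89 + 76 = 253
Divide by the number of tests:
253 / 3 = 84.3333... ≈ 84.33

84.33


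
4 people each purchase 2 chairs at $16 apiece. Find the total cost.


Cost per person:
2 x $16 = $32
Group total:
4 x $32 = $128

$128


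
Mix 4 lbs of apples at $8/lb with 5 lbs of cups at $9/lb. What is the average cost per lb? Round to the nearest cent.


Cost of apples:
4 x $8 = $32
Cost of cups:
5 x $9 = $45
Total cost: $32 + $45 = $77
Total weight: 9 lbs
Average: $77 / 9 = $8.5555... ≈ $8.56/lb

$8.56/lb


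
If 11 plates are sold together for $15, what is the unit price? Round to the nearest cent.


Total cost: $15
Number of items: 11
Unit price: $15 / 11 = $1.3636... ≈ $1.36

$1.36


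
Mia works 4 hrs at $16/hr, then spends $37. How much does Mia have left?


Calculate earnings:
4 x $16 = $64
Subtract spending:
$64 - $37 = $27

$27


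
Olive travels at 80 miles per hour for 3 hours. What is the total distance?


Use the formula: distance = speed x time
Speed = 80 mph, Time = 3 hours
80 x 3 = 240 miles

240 miles


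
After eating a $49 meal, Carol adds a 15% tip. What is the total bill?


Calculate the tip:
15% of $49 = $7.35
Add tip to meal cost:
$49 + $7.35 = $56.35

$56.35


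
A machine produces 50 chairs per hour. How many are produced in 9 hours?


Production rate: 50 chairs per hour
Time: 9 hours
Total: 50 x 9 = 450 chairs

450 chairs


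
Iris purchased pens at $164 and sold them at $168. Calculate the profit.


Selling price = $168
Cost price = $164
Profit = selling price - cost price:
Profit = $168 - $164 = $4

$4


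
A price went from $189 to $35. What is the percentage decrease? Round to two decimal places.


Find the absolute change:
|35 - 189| = 154
Divide by original and multiply by 100:
154 / 189 x 100 = 81.4814...% ≈ 81.48%

81.48%


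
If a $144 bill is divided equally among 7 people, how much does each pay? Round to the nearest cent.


Total bill: $144
Number of people: 7
Each pays: $144 / 7 = $20.5714... ≈ $20.57

$20.57


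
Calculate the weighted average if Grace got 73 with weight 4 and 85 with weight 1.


Weighted sum:
4 x 73 + 1 x 85 = 377
Total weight:
4 + 1 = 5
Weighted average:
377 / 5 = 75.4

75.4


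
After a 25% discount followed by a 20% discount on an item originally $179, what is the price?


First discount:
25% of $179 = $44.75
Price after first discount:
$179 - $44.75 = $134.25
Second discount:
20% of $134.25 = $26.85
Final price:
$134.25 - $26.85 = $107.40

$107.40


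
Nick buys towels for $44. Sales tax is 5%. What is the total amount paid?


Calculate the tax:
5% of $44 = $2.20
Add tax to price:
$44 + $2.20 = $46.20

$46.20


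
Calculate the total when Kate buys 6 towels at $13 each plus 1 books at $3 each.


Cost of towels:
6 x $13 = $78
Cost of books:
1 x $3 = $3
Add both:
$78 + $3 = $81

$81


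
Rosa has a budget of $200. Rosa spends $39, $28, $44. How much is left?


Add up expenses:
$39 + $28 + $44 = $111
Subtract from budget:
$200 - $111 = $89

$89


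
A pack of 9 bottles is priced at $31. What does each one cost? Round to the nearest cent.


Total cost: $31
Number of items: 9
Unit price: $31 / 9 = $3.4444... ≈ $3.44

$3.44


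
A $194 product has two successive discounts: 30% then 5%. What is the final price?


First discount:
30% of $194 = $58.20
Price after first discount:
$194 - $58.20 = $135.80
Second discount:
5% of $135.80 = $6.79
Final price:
$135.80 - $6.79 = $129.01

$129.01


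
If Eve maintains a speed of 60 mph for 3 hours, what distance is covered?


Use the formula: distance = speed x time
Speed = 60 mph, Time = 3 hours
60 x 3 = 180 miles

180 miles


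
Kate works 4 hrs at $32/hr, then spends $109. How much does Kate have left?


Calculate earnings:
4 x $32 = $128
Subtract spending:
$128 - $109 = $19

$19


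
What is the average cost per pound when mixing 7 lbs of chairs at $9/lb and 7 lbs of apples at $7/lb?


Cost of chairs:
7 x $9 = $63
Cost of apples:
7 x $7 = $49
Total cost: $63 + $49 = $112
Total weight: 14 lbs
Average: $112 / 14 = $8/lb

$8/lb


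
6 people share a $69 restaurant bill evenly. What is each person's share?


Total bill: $69
Number of people: 6
Each pays: $69 / 6 = $11.50

$11.50


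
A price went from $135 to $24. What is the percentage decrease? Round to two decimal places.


Find the absolute change:
|24 - 135| = 111
Divide by original and multiply by 100:
111 / 135 x 100 = 82.2222...% ≈ 82.22%

82.22%


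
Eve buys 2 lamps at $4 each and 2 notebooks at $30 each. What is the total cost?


Cost of lamps:
2 x $4 = $8
Cost of notebooks:
2 x $30 = $60
Add both:
$8 + $60 = $68

$68


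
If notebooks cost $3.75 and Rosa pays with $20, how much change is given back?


Start with the amount paid:
$20
Subtract the price:
$20 - $3.75 = $16.25

$16.25


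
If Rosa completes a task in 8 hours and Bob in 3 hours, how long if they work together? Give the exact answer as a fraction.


Rosa's rate: 1/8 of the job per hour
Bob's rate: 1/3 of the job per hour
Combined rate: 1/8 + 1/3 = 11/24 per hour
Time = 1 / (11/24) = 24/11 hours (≈ 2.18 hours)

24/11 hours


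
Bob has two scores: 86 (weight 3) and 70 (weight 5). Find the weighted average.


Weighted sum:
3 x 86 + 5 x 70 = 608
Total weight:
3 + 5 = 8
Weighted average:
608 / 8 = 76

76


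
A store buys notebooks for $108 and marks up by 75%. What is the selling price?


Calculate the markup amount:
75% of $108 = $81
Add to cost:
$108 + $81 = $189

$189


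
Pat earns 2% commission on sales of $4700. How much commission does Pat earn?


Convert rate to decimal:
2% = 0.02
Multiply by sales:
$4700 x 0.02 = $94

$94


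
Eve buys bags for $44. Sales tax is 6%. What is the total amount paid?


Calculate the tax:
6% of $44 = $2.64
Add tax to price:
$44 + $2.64 = $46.64

$46.64


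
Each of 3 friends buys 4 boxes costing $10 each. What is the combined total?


Cost per person:
4 x $10 = $40
Group total:
3 x $40 = $120

$120


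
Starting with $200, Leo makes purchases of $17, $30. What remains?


Add up expenses:
$17 + $30 = $47
Subtract from budget:
$200 - $47 = $153

$153


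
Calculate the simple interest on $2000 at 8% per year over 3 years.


Use the formula I = P x R x T / 100
P x R x T = 2000 x 8 x 3 = 48000
I = 48000 / 100 = $480

$480


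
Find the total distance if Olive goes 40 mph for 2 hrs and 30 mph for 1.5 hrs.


Leg 1 distance:
40 x 2 = 80 miles
Leg 2 distance:
30 x 1.5 = 45 miles
Total distance:
80 + 45 = 125 miles

125 miles


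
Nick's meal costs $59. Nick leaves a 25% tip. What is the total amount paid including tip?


Calculate the tip:
25% of $59 = $14.75
Add tip to meal cost:
$59 + $14.75 = $73.75

$73.75


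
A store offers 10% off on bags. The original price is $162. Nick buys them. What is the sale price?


Calculate the discount amount:
10% of $162 = $16.20
Subtract from original:
$162 - $16.20 = $145.80

$145.80


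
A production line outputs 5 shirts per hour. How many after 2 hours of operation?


Production rate: 5 shirts per hour
Time: 2 hours
Total: 5 x 2 = 10 shirts

10 shirts


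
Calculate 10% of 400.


Convert percentage to decimal:
10% = 0.1
Multiply:
400 x 0.1 = 40

40


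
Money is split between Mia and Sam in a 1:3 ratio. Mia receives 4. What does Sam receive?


Find the multiplier:
4 / 1 = 4
Apply to Sam's share:
3 x 4 = 12

12


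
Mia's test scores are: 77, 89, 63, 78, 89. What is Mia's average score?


Add the scores:
77 + 89 + 63 + 78 + 89 = 396
Divide by the number of tests:
396 / 5 = 79.2

79.2


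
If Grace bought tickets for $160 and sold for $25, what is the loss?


Selling price = $25
Cost price = $160
Loss = cost price - selling price:
Loss = $160 - $25 = $135

$135


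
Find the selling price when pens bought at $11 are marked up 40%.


Calculate the markup amount:
40% of $11 = $4.40
Add to cost:
$11 + $4.40 = $15.40

$15.40


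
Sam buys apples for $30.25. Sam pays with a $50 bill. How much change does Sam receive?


Start with the amount paid:
$50
Subtract the price:
$50 - $30.25 = $19.75

$19.75


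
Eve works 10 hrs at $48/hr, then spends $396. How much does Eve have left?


Calculate earnings:
10 x $48 = $480
Subtract spending:
$480 - $396 = $84

$84


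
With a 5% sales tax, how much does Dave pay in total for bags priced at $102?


Calculate the tax:
5% of $102 = $5.10
Add tax to price:
$102 + $5.10 = $107.10

$107.10


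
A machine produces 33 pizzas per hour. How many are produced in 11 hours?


Production rate: 33 pizzas per hour
Time: 11 hours
Total: 33 x 11 = 363 pizzas

363 pizzas


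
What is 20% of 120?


Convert percentage to decimal:
20% = 0.2
Multiply:
120 x 0.2 = 24

24


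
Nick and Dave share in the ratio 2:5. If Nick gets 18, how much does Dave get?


Find the multiplier:
18 / 2 = 9
Apply to Dave's share:
5 x 9 = 45

45


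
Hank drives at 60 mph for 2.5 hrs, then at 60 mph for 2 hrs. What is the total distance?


Leg 1 distance:
60 x 2.5 = 150 miles
Leg 2 distance:
60 x 2 = 120 miles
Total distance:
150 + 120 = 270 miles

270 miles


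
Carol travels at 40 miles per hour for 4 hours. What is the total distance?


Use the formula: distance = speed x time
Speed = 40 mph, Time = 4 hours
40 x 4 = 160 miles

160 miles


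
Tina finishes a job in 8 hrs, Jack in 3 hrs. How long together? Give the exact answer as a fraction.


Tina's rate: 1/8 of the job per hour
Jack's rate: 1/3 of the job per hour
Combined rate: 1/8 + 1/3 = 11/24 per hour
Time = 1 / (11/24) = 24/11 hours (≈ 2.18 hours)

24/11 hours
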